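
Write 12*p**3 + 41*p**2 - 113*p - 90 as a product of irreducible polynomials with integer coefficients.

(3*p + 2)*(4*p - 9)*(p + 5)

By the rational root theorem, p = -2/3 is a root, giving the factor (3*p + 2) and quotient 4*p**2 + 11*p - 45.
The remaining quadratic factors as (p + 5)(4*p - 9).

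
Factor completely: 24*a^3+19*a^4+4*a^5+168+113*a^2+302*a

Testing divisors of the constant over divisors of the leading coefficient, a = −3/4 is a root, so (4*a+3) is a factor; dividing leaves a^4+4*a^3+3*a^2+26*a+56.
Continuing, a = −2 is a root, so (a+2) is a factor; dividing leaves a^3+2*a^2−a+28.
Continuing, a = −4 is a root, so (a+4) is a factor; dividing leaves a^2−2*a+7.
The quadratic a^2−2*a+7 has discriminant −24 < 0 and is irreducible over ℤ.

(4*a+3)*(a+2)*(a+4)*(a^2−2*a+7)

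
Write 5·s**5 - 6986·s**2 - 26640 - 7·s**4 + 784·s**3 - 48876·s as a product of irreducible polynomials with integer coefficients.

(5·s + 3)·(s + 4)·(s - 10)·(s**2 + 4·s + 222)

Among the possible rational roots, s = 10 is a root, giving the factor (s - 10) and quotient 5·s**4 + 43·s**3 + 1214·s**2 + 5154·s + 2664.
Next, s = -4 is a root, giving the factor (s + 4) and quotient 5·s**3 + 23·s**2 + 1122·s + 666.
Then s = -3/5 is a root, so (5·s + 3) divides it; the quotient is s**2 + 4·s + 222.
The quadratic s**2 + 4·s + 222 has discriminant -872 < 0 and is irreducible over ℤ.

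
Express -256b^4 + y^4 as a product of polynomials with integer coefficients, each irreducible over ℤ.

(y - 4b)(y + 4b)(y^2 + 16b^2)

Write as (y^2)² − (16b^2)², then factor y^2 - 16b^2 once more.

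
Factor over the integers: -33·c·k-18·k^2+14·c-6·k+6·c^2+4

Group: 6·c·(c-6·k+2) + (3·k+2)·(c-6·k+2); both groups contain (c-6·k+2).

(6·c+3·k+2)·(c-6·k+2)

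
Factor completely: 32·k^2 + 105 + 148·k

(4·k + 15)·(8·k + 7)

Need a pair with product 32·105 = 3360 and sum 148: that's 120 and 28.
Split the middle term: 32·k^2 + 120·k + 28·k + 105 = 8·k·(4·k + 15) + 7·(4·k + 15).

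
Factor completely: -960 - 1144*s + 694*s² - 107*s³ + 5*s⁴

(5*s + 3)*(s - 10)*(s - 4)*(s - 8)

Testing divisors of the constant over divisors of the leading coefficient, s = 10 is a root, so (s - 10) is a factor; dividing leaves 5*s³ - 57*s² + 124*s + 96.
Then s = 4 is a root, giving the factor (s - 4) and quotient 5*s² - 37*s - 24.
The remaining quadratic factors as (5*s + 3)(s - 8).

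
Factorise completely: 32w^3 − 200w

Pull out the common factor 8w; 4w^2 − 25 is a difference of squares.

8w(2w + 5)(2w − 5)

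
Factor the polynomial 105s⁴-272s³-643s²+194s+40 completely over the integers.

(3s+5)(5s-2)(7s+1)(s-4)

Trying the rational-root candidates, s = 4 is a root, so (s-4) is a factor; dividing leaves 105s³+148s²-51s-10.
Then s = 2/5 is a root, so (5s-2) is a factor; dividing leaves 21s²+38s+5.
The remaining quadratic factors as (7s+1)(3s+5).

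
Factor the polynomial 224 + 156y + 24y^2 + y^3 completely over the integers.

(y + 14)(y + 2)(y + 8)

Among the possible rational roots, y = −2 is a root, so (y + 2) is a factor; dividing leaves y^2 + 22y + 112.
The remaining quadratic factors as (y + 8)(y + 14).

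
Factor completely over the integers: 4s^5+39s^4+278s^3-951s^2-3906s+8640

(4s+15)(s-2)(s-3)(s^2+11s+96)

Trying the rational-root candidates, s = 2 is a root, so (s-2) is a factor; dividing leaves 4s^4+47s^3+372s^2-207s-4320.
Next, s = 3 is a root, so (s-3) divides it; the quotient is 4s^3+59s^2+549s+1440.
Then s = -15/4 is a root, giving the factor (4s+15) and quotient s^2+11s+96.
The quadratic s^2+11s+96 has discriminant -263 < 0 and is irreducible over ℤ.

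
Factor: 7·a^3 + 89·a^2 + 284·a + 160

Trying the rational-root candidates, a = -5/7 is a root, so (7·a + 5) divides it; the quotient is a^2 + 12·a + 32.
The remaining quadratic factors as (a + 4)(a + 8).

(7·a + 5)·(a + 4)·(a + 8)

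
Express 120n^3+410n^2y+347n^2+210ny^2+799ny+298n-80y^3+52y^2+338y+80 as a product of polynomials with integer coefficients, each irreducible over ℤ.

(3n+8y+2)(5n+5y+8)(8n-2y+5)

Group: 8n(15n^2+55ny+34n+40y^2+74y+16) + (-2y+5)(15n^2+55ny+34n+40y^2+74y+16); both groups contain (15n^2+55ny+34n+40y^2+74y+16), so (8n-2y+5) is a factor with cofactor 15n^2+55ny+34n+40y^2+74y+16.
The cofactor groups again: 15n^2+55ny+34n+40y^2+74y+16 = 3n(5n+5y+8) + (8y+2)(5n+5y+8); both groups contain (5n+5y+8), giving (3n+8y+2)(5n+5y+8).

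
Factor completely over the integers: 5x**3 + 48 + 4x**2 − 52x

(5x − 6)(x + 4)(x − 2)

Among the possible rational roots, x = −4 is a root, so (x + 4) is a factor; dividing leaves 5x**2 − 16x + 12.
The remaining quadratic factors as (5x − 6)(x − 2).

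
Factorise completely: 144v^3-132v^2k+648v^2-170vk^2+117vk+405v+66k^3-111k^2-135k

(4v-6k+15)(3v-k)(12v+11k+9)

Group: 3v(48v^2-28vk+216v-66k^2+111k+135) - k(48v^2-28vk+216v-66k^2+111k+135); both groups contain (48v^2-28vk+216v-66k^2+111k+135), so (3v-k) is a factor with cofactor 48v^2-28vk+216v-66k^2+111k+135.
The cofactor groups again: 48v^2-28vk+216v-66k^2+111k+135 = 12v(4v-6k+15) + (11k+9)(4v-6k+15); both groups contain (4v-6k+15), giving (12v+11k+9)(4v-6k+15).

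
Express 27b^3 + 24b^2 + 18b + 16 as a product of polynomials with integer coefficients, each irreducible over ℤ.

Group as (27b^3 + 18b) + (24b^2 + 16) = 9b(3b^2 + 2) + 8(3b^2 + 2).
Both groups share the factor (3b^2 + 2).

(9b + 8)(3b^2 + 2)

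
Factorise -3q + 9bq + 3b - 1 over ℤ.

Group as (9bq + 3b) + (-3q - 1) = 3b(3q + 1) - (3q + 1).
Both groups share the factor (3q + 1).

(3b - 1)(3q + 1)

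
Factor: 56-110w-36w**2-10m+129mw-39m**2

-(13m-4w-14)(3m-9w+4)

Group: -3m(13m-4w-14) + (9w-4)(13m-4w-14); both groups contain (13m-4w-14).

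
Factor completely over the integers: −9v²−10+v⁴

(v²+1)(v²−10)

Substitute u = v² to get a quadratic in u, then factor.
v²−10 is irreducible over ℤ (10 is not a perfect square).
v²+1 is irreducible over ℤ (sum of squares).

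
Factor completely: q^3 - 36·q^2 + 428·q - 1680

Among the possible rational roots, q = 14 is a root, giving the factor (q - 14) and quotient q^2 - 22·q + 120.
The remaining quadratic factors as (q - 10)(q - 12).

(q - 10)·(q - 12)·(q - 14)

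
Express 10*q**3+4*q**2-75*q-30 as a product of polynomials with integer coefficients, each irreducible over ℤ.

(5*q+2)*(2*q**2-15)

Group as (10*q**3-75*q) + (4*q**2-30) = 5*q*(2*q**2-15) + 2*(2*q**2-15).
Both groups share the factor (2*q**2-15).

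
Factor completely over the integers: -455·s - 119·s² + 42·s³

Pull out the common factor 7·s, then factor the remaining trinomial.

7·s·(6·s + 13)·(s - 5)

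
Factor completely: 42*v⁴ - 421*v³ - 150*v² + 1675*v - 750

By the rational root theorem, v = 1/2 is a root, so (2*v - 1) is a factor; dividing leaves 21*v³ - 200*v² - 175*v + 750.
Continuing, v = 5/3 is a root, so (3*v - 5) divides it; the quotient is 7*v² - 55*v - 150.
The remaining quadratic factors as (7*v + 15)(v - 10).

(2*v - 1)*(3*v - 5)*(7*v + 15)*(v - 10)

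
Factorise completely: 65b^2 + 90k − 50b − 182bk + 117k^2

(13b − 13k − 10)(5b − 9k)

Group: 5b(13b − 13k − 10) − 9k(13b − 13k − 10); both groups contain (13b − 13k − 10).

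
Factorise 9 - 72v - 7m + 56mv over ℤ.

Group as (56mv - 7m) + (-72v + 9) = 7m(8v - 1) - 9(8v - 1).
Both groups share the factor (8v - 1).

(7m - 9)(8v - 1)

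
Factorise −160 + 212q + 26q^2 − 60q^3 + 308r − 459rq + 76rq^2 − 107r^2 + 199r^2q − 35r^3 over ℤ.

−(5r − 2q − 4)(r − 6q + 5)(7r + 5q − 8)

Group: 7r(−5r^2 + 32rq − 21r − 12q^2 − 14q + 20) + (5q − 8)(−5r^2 + 32rq − 21r − 12q^2 − 14q + 20); both groups contain (−5r^2 + 32rq − 21r − 12q^2 − 14q + 20), so (7r + 5q − 8) is a factor with cofactor −5r^2 + 32rq − 21r − 12q^2 − 14q + 20.
The cofactor groups again: −5r^2 + 32rq − 21r − 12q^2 − 14q + 20 = −r(5r − 2q − 4) + (6q − 5)(5r − 2q − 4); both groups contain (5r − 2q − 4), giving −(r − 6q + 5)(5r − 2q − 4).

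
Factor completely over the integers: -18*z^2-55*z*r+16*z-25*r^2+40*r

Group: -2*z*(9*z+5*r-8) - 5*r*(9*z+5*r-8); both groups contain (9*z+5*r-8).

-(2*z+5*r)*(9*z+5*r-8)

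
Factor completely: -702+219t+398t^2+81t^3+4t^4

Trying the rational-root candidates, t = -9/4 is a root, so (4t+9) divides it; the quotient is t^3+18t^2+59t-78.
Then t = -13 is a root, so (t+13) divides it; the quotient is t^2+5t-6.
The remaining quadratic factors as (t+6)(t-1).

(4t+9)(t+13)(t+6)(t-1)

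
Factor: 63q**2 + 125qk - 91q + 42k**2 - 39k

Group: 7q(9q + 14k - 13) + 3k(9q + 14k - 13); both groups contain (9q + 14k - 13).

(9q + 14k - 13)(7q + 3k)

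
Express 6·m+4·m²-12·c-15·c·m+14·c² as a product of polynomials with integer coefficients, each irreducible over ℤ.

Group: 2·c·(7·c-4·m-6) - m·(7·c-4·m-6); both groups contain (7·c-4·m-6).

(2·c-m)·(7·c-4·m-6)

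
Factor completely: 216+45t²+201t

Pull out the common factor 3, then factor the remaining trinomial.

3(3t+8)(5t+9)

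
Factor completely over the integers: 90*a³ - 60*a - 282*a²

6*a*(3*a - 10)*(5*a + 1)

Pull out the common factor 6*a, then factor the remaining trinomial.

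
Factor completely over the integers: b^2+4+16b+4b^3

Group as (4b^3+16b) + (b^2+4) = 4b(b^2+4) + (b^2+4).
Both groups share the factor (b^2+4).

(4b+1)(b^2+4)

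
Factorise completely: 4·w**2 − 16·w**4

Every term has a factor of 4·w**2; factoring it out leaves −4·w**2 + 1.
Recognize a difference of squares with the parts 1 and 2·w.

−4·w**2·(2·w + 1)·(2·w − 1)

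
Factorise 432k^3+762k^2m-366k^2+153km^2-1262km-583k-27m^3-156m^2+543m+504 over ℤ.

(6k+9m+7)(8k+3m-9)(9k-m-8)

Group: 6k(72k^2+19km-145k-3m^2-15m+72) + (9m+7)(72k^2+19km-145k-3m^2-15m+72); both groups contain (72k^2+19km-145k-3m^2-15m+72), so (6k+9m+7) is a factor with cofactor 72k^2+19km-145k-3m^2-15m+72.
The cofactor groups again: 72k^2+19km-145k-3m^2-15m+72 = 8k(9k-m-8) + (3m-9)(9k-m-8); both groups contain (9k-m-8), giving (8k+3m-9)(9k-m-8).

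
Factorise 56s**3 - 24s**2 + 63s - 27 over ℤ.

Group as (56s**3 + 63s) + (-24s**2 - 27) = 7s(8s**2 + 9) - 3(8s**2 + 9).
Both groups share the factor (8s**2 + 9).

(7s - 3)(8s**2 + 9)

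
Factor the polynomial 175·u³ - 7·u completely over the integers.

Every term has a factor of 7·u. Then 25·u² - 1 = (5·u)² − (1)².

7·u·(5·u + 1)·(5·u - 1)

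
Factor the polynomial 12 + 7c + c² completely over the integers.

(c + 3)(c + 4)

Two integers with product 12 and sum 7 are 4 and 3.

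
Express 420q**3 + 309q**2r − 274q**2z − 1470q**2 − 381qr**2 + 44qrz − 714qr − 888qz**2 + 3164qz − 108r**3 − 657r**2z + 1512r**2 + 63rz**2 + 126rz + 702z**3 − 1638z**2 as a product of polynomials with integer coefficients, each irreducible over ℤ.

(15q − 12r − 13z)(4q + r + 6z − 14)(7q + 9r − 9z)

Group: 7q(60q**2 − 33qr + 38qz − 210q − 12r**2 − 85rz + 168r − 78z**2 + 182z) + (9r − 9z)(60q**2 − 33qr + 38qz − 210q − 12r**2 − 85rz + 168r − 78z**2 + 182z); both groups contain (60q**2 − 33qr + 38qz − 210q − 12r**2 − 85rz + 168r − 78z**2 + 182z), so (7q + 9r − 9z) is a factor with cofactor 60q**2 − 33qr + 38qz − 210q − 12r**2 − 85rz + 168r − 78z**2 + 182z.
The cofactor groups again: 60q**2 − 33qr + 38qz − 210q − 12r**2 − 85rz + 168r − 78z**2 + 182z = 4q(15q − 12r − 13z) + (r + 6z − 14)(15q − 12r − 13z); both groups contain (15q − 12r − 13z), giving (4q + r + 6z − 14)(15q − 12r − 13z).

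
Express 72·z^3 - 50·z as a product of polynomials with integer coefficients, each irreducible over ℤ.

2·z·(6·z + 5)·(6·z - 5)

Pull out the common factor 2·z; 36·z^2 - 25 is a difference of squares.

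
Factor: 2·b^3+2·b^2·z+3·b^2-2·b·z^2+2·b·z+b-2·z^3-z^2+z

(2·b-2·z+1)·(b+z)·(b+z+1)

Group: b·(2·b^2+3·b-2·z^2-z+1) + z·(2·b^2+3·b-2·z^2-z+1); both groups contain (2·b^2+3·b-2·z^2-z+1), so (b+z) is a factor with cofactor 2·b^2+3·b-2·z^2-z+1.
The cofactor groups again: 2·b^2+3·b-2·z^2-z+1 = b·(2·b-2·z+1) + (z+1)·(2·b-2·z+1); both groups contain (2·b-2·z+1), giving (b+z+1)·(2·b-2·z+1).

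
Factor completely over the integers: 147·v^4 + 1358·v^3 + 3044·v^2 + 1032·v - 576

(3·v + 8)·(7·v + 6)·(7·v - 2)·(v + 6)

Trying the rational-root candidates, v = -6 is a root, so (v + 6) divides it; the quotient is 147·v^3 + 476·v^2 + 188·v - 96.
Continuing, v = -8/3 is a root, so (3·v + 8) is a factor; dividing leaves 49·v^2 + 28·v - 12.
The remaining quadratic factors as (7·v - 2)(7·v + 6).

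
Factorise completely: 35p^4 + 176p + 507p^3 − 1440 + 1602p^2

(5p − 4)(7p + 9)(p + 10)(p + 4)

By the rational root theorem, p = −9/7 is a root, so (7p + 9) is a factor; dividing leaves 5p^3 + 66p^2 + 144p − 160.
Then p = −4 is a root, so (p + 4) divides it; the quotient is 5p^2 + 46p − 40.
The remaining quadratic factors as (5p − 4)(p + 10).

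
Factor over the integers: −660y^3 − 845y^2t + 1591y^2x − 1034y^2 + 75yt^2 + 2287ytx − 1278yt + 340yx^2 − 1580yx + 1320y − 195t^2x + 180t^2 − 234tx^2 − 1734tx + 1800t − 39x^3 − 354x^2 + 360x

−(5y − 13x + 12)(12y − t − x − 10)(11y + 15t + 3x)

Group: 12y(−55y^2 − 75yt + 128yx − 132y + 195tx − 180t + 39x^2 − 36x) + (−t − x − 10)(−55y^2 − 75yt + 128yx − 132y + 195tx − 180t + 39x^2 − 36x); both groups contain (−55y^2 − 75yt + 128yx − 132y + 195tx − 180t + 39x^2 − 36x), so (12y − t − x − 10) is a factor with cofactor −55y^2 − 75yt + 128yx − 132y + 195tx − 180t + 39x^2 − 36x.
The cofactor groups again: −55y^2 − 75yt + 128yx − 132y + 195tx − 180t + 39x^2 − 36x = −11y(5y − 13x + 12) + (−15t − 3x)(5y − 13x + 12); both groups contain (5y − 13x + 12), giving −(11y + 15t + 3x)(5y − 13x + 12).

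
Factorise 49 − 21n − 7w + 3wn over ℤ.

Group as (3wn − 7w) + (−21n + 49) = w(3n − 7) − 7(3n − 7).
Both groups share the factor (3n − 7).

(3n − 7)(w − 7)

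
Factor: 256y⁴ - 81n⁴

(4y)⁴ − (3n)⁴ = ((4y)² − (3n)²)((4y)² + (3n)²); the first factor splits again, the second (16y² + 9n²) is irreducible.

(4y - 3n)(4y + 3n)(16y² + 9n²)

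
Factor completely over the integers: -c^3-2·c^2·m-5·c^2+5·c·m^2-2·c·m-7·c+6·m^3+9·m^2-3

Group: c·(-c^2-c·m-4·c+6·m^2+3·m-3) + (m+1)·(-c^2-c·m-4·c+6·m^2+3·m-3); both groups contain (-c^2-c·m-4·c+6·m^2+3·m-3), so (c+m+1) is a factor with cofactor -c^2-c·m-4·c+6·m^2+3·m-3.
The cofactor groups again: -c^2-c·m-4·c+6·m^2+3·m-3 = -c·(c+3·m+3) + (2·m-1)·(c+3·m+3); both groups contain (c+3·m+3), giving -(c-2·m+1)·(c+3·m+3).

-(c+3·m+3)·(c+m+1)·(c-2·m+1)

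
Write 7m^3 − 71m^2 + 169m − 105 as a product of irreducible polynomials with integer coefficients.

Testing divisors of the constant over divisors of the leading coefficient, m = 1 is a root, so (m − 1) is a factor; dividing leaves 7m^2 − 64m + 105.
The remaining quadratic factors as (7m − 15)(m − 7).

(7m − 15)(m − 1)(m − 7)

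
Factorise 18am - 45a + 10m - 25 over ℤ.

(2m - 5)(9a + 5)

Group as (18am - 45a) + (10m - 25) = 9a(2m - 5) + 5(2m - 5).
Both groups share the factor (2m - 5).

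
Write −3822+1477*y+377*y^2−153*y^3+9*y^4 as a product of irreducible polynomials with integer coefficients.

Trying the rational-root candidates, y = 7/3 is a root, so (3*y−7) is a factor; dividing leaves 3*y^3−44*y^2+23*y+546.
Continuing, y = −3 is a root, so (y+3) is a factor; dividing leaves 3*y^2−53*y+182.
The remaining quadratic factors as (3*y−14)(y−13).

(3*y−14)*(3*y−7)*(y+3)*(y−13)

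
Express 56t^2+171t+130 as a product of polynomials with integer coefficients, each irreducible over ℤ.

Need a pair with product 56·130 = 7280 and sum 171: that's 91 and 80.
Split the middle term: 56t^2+91t + 80t+130 = 7t(8t+13) + 10(8t+13).

(7t+10)(8t+13)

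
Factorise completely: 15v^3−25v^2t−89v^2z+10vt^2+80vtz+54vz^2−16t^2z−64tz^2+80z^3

(3v−2t+2z)(v−t−5z)(5v−8z)

Group: v(15v^2−10vt−14vz+16tz−16z^2) + (−t−5z)(15v^2−10vt−14vz+16tz−16z^2); both groups contain (15v^2−10vt−14vz+16tz−16z^2), so (v−t−5z) is a factor with cofactor 15v^2−10vt−14vz+16tz−16z^2.
The cofactor groups again: 15v^2−10vt−14vz+16tz−16z^2 = 5v(3v−2t+2z) − 8z(3v−2t+2z); both groups contain (3v−2t+2z), giving (5v−8z)(3v−2t+2z).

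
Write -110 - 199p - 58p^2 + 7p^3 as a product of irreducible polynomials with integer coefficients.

(7p + 5)(p + 2)(p - 11)

Testing divisors of the constant over divisors of the leading coefficient, p = -5/7 is a root, so (7p + 5) divides it; the quotient is p^2 - 9p - 22.
The remaining quadratic factors as (p - 11)(p + 2).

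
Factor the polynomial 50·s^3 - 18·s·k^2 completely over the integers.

2·s·(5·s - 3·k)·(5·s + 3·k)

Pull out the common factor 2·s; 25·s^2 - 9·k^2 is a difference of squares.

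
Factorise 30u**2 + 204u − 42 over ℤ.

Pull out the common factor 6, then factor the remaining trinomial.

6(5u − 1)(u + 7)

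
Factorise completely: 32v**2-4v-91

Need a pair with product 32·(-91) = -2912 and sum -4: that's -56 and 52.
Split the middle term: 32v**2-56v + 52v-91 = 8v(4v-7) + 13(4v-7).

(4v-7)(8v+13)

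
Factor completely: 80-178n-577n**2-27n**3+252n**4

Trying the rational-root candidates, n = 1/4 is a root, so (4n-1) is a factor; dividing leaves 63n**3+9n**2-142n-80.
Next, n = -2/3 is a root, giving the factor (3n+2) and quotient 21n**2-11n-40.
The remaining quadratic factors as (3n-5)(7n+8).

(3n+2)(3n-5)(4n-1)(7n+8)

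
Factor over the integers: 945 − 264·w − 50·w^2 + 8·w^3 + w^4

(w + 7)·(w + 9)·(w − 3)·(w − 5)

Trying the rational-root candidates, w = 5 is a root, so (w − 5) divides it; the quotient is w^3 + 13·w^2 + 15·w − 189.
Next, w = −9 is a root, so (w + 9) divides it; the quotient is w^2 + 4·w − 21.
The remaining quadratic factors as (w − 3)(w + 7).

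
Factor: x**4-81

(x+3)(x-3)(x**2+9)

Write as (x**2)² − (9)², then factor x**2-9 once more.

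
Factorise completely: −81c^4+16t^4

(2t−3c)(2t+3c)(4t^2+9c^2)

Write as (4t^2)² − (9c^2)², then factor 4t^2−9c^2 once more.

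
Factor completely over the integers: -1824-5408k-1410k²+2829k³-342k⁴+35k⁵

(5k+4)(7k+3)(k-2)(k²-9k+76)

Trying the rational-root candidates, k = -4/5 is a root, giving the factor (5k+4) and quotient 7k⁴-74k³+625k²-782k-456.
Next, k = 2 is a root, so (k-2) divides it; the quotient is 7k³-60k²+505k+228.
Then k = -3/7 is a root, giving the factor (7k+3) and quotient k²-9k+76.
The quadratic k²-9k+76 has discriminant -223 < 0 and is irreducible over ℤ.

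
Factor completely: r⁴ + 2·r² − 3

(r + 1)·(r − 1)·(r² + 3)

Substitute u = r² to get a quadratic in u, then factor.
r² + 3 is irreducible over ℤ (always positive, so no real roots).
r² − 1 is a difference of squares.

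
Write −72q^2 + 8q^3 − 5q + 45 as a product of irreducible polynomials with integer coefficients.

Group as (8q^3 − 5q) + (−72q^2 + 45) = q(8q^2 − 5) − 9(8q^2 − 5).
Both groups share the factor (8q^2 − 5).

(q − 9)(8q^2 − 5)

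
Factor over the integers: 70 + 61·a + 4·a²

Need a pair with product 4·70 = 280 and sum 61: that's 56 and 5.
Split the middle term: 4·a² + 56·a + 5·a + 70 = 4·a·(a + 14) + 5·(a + 14).

(4·a + 5)·(a + 14)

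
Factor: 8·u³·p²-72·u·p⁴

8·p²·u·(u-3·p)·(u+3·p)

Factor out 8·u·p², leaving u²-9·p², which is a difference of two squares.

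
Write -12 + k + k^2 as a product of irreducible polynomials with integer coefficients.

(k + 4)·(k - 3)

Two integers with product -12 and sum 1 are 4 and -3.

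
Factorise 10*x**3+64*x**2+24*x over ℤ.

2*x*(5*x+2)*(x+6)

Pull out the common factor 2*x, then factor the remaining trinomial.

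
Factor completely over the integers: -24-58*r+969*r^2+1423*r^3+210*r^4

Testing divisors of the constant over divisors of the leading coefficient, r = -1/7 is a root, so (7*r+1) is a factor; dividing leaves 30*r^3+199*r^2+110*r-24.
Then r = -6 is a root, so (r+6) divides it; the quotient is 30*r^2+19*r-4.
The remaining quadratic factors as (5*r+4)(6*r-1).

(5*r+4)*(6*r-1)*(7*r+1)*(r+6)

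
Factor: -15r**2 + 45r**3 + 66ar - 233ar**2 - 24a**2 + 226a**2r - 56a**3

-(2a - 5r)(4a - r)(7a - 9r + 3)

Group: 7a(-8a**2 + 22ar - 5r**2) + (-9r + 3)(-8a**2 + 22ar - 5r**2); both groups contain (-8a**2 + 22ar - 5r**2), so (7a - 9r + 3) is a factor with cofactor -8a**2 + 22ar - 5r**2.
The cofactor groups again: -8a**2 + 22ar - 5r**2 = -2a(4a - r) + 5r(4a - r); both groups contain (4a - r), giving -(2a - 5r)(4a - r).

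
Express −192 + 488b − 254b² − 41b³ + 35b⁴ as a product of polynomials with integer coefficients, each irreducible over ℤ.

(5b − 8)(7b − 4)(b + 3)(b − 2)

Among the possible rational roots, b = 8/5 is a root, so (5b − 8) is a factor; dividing leaves 7b³ + 3b² − 46b + 24.
Then b = 4/7 is a root, giving the factor (7b − 4) and quotient b² + b − 6.
The remaining quadratic factors as (b + 3)(b − 2).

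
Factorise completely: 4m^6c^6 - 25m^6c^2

Factor out m^6c^2 first: what remains is 4c^4 - 25.
Recognize a difference of squares with the parts 2c^2 and 5.

c^2m^6(2c^2 + 5)(2c^2 - 5)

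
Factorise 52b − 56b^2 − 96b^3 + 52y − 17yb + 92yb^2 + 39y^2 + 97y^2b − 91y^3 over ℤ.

−(13y − 12b − 13)(7y − 8b + 4)(y + b)

Group: y(−91y^2 + 188yb + 39y − 96b^2 − 56b + 52) + b(−91y^2 + 188yb + 39y − 96b^2 − 56b + 52); both groups contain (−91y^2 + 188yb + 39y − 96b^2 − 56b + 52), so (y + b) is a factor with cofactor −91y^2 + 188yb + 39y − 96b^2 − 56b + 52.
The cofactor groups again: −91y^2 + 188yb + 39y − 96b^2 − 56b + 52 = −13y(7y − 8b + 4) + (12b + 13)(7y − 8b + 4); both groups contain (7y − 8b + 4), giving −(13y − 12b − 13)(7y − 8b + 4).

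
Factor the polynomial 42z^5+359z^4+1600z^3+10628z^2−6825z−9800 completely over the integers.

(6z−7)(7z+5)(z+8)(z^2+z+35)

Among the possible rational roots, z = −8 is a root, giving the factor (z+8) and quotient 42z^4+23z^3+1416z^2−700z−1225.
Next, z = −5/7 is a root, so (7z+5) is a factor; dividing leaves 6z^3−z^2+203z−245.
Continuing, z = 7/6 is a root, so (6z−7) divides it; the quotient is z^2+z+35.
The quadratic z^2+z+35 has discriminant −139 < 0 and is irreducible over ℤ.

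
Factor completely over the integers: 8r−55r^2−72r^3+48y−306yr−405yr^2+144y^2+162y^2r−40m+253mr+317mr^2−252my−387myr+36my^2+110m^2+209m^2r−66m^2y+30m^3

Group: 3m(10m^2−12my+43mr+40m−54yr−48y−9r^2−8r) + (−3y+8r−1)(10m^2−12my+43mr+40m−54yr−48y−9r^2−8r); both groups contain (10m^2−12my+43mr+40m−54yr−48y−9r^2−8r), so (3m−3y+8r−1) is a factor with cofactor 10m^2−12my+43mr+40m−54yr−48y−9r^2−8r.
The cofactor groups again: 10m^2−12my+43mr+40m−54yr−48y−9r^2−8r = 5m(2m+9r+8) + (−6y−r)(2m+9r+8); both groups contain (2m+9r+8), giving (5m−6y−r)(2m+9r+8).

(2m+9r+8)(3m−3y+8r−1)(5m−6y−r)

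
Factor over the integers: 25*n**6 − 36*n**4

n**4*(5*n + 6)*(5*n − 6)

Factor out n**4 first: what remains is 25*n**2 − 36.
Recognize a difference of squares with the parts 5*n and 6.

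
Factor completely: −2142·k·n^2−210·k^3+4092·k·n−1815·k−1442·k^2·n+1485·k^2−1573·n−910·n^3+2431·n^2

Group: 2·k·(−105·k^2−196·k·n+165·k−91·n^2+143·n) + (10·n−11)·(−105·k^2−196·k·n+165·k−91·n^2+143·n); both groups contain (−105·k^2−196·k·n+165·k−91·n^2+143·n), so (2·k+10·n−11) is a factor with cofactor −105·k^2−196·k·n+165·k−91·n^2+143·n.
The cofactor groups again: −105·k^2−196·k·n+165·k−91·n^2+143·n = −15·k·(7·k+7·n−11) − 13·n·(7·k+7·n−11); both groups contain (7·k+7·n−11), giving −(15·k+13·n)·(7·k+7·n−11).

−(15·k+13·n)·(2·k+10·n−11)·(7·k+7·n−11)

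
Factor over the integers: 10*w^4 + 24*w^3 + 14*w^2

2*w^2*(5*w + 7)*(w + 1)

Pull out the common factor 2*w^2, then factor the remaining trinomial.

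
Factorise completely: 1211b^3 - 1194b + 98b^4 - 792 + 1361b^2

(2b + 1)(7b + 12)(7b - 6)(b + 11)

Trying the rational-root candidates, b = -1/2 is a root, giving the factor (2b + 1) and quotient 49b^3 + 581b^2 + 390b - 792.
Then b = -11 is a root, giving the factor (b + 11) and quotient 49b^2 + 42b - 72.
The remaining quadratic factors as (7b - 6)(7b + 12).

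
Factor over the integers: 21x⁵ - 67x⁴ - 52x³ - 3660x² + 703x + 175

(3x - 1)(7x + 1)(x - 7)(x² + 4x + 25)

By the rational root theorem, x = 1/3 is a root, so (3x - 1) divides it; the quotient is 7x⁴ - 20x³ - 24x² - 1228x - 175.
Continuing, x = -1/7 is a root, so (7x + 1) divides it; the quotient is x³ - 3x² - 3x - 175.
Continuing, x = 7 is a root, giving the factor (x - 7) and quotient x² + 4x + 25.
The quadratic x² + 4x + 25 has discriminant -84 < 0 and is irreducible over ℤ.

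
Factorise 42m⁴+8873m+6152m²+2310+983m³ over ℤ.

(2m+15)(3m+1)(7m+11)(m+14)

Testing divisors of the constant over divisors of the leading coefficient, m = −11/7 is a root, giving the factor (7m+11) and quotient 6m³+131m²+673m+210.
Then m = −15/2 is a root, so (2m+15) is a factor; dividing leaves 3m²+43m+14.
The remaining quadratic factors as (3m+1)(m+14).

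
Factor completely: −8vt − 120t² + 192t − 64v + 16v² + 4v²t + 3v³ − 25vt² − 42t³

(v − 3t)(v + 2t + 8)(3v + 7t − 8)

Group: v(3v² + 13vt + 16v + 14t² + 40t − 64) − 3t(3v² + 13vt + 16v + 14t² + 40t − 64); both groups contain (3v² + 13vt + 16v + 14t² + 40t − 64), so (v − 3t) is a factor with cofactor 3v² + 13vt + 16v + 14t² + 40t − 64.
The cofactor groups again: 3v² + 13vt + 16v + 14t² + 40t − 64 = 3v(v + 2t + 8) + (7t − 8)(v + 2t + 8); both groups contain (v + 2t + 8), giving (3v + 7t − 8)(v + 2t + 8).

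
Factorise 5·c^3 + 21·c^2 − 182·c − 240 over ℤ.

Trying the rational-root candidates, c = −8 is a root, so (c + 8) divides it; the quotient is 5·c^2 − 19·c − 30.
The remaining quadratic factors as (5·c + 6)(c − 5).

(5·c + 6)·(c + 8)·(c − 5)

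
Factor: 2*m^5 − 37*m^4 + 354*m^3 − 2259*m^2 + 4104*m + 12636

(2*m + 3)*(m − 6)*(m − 9)*(m^2 − 5*m + 78)

Trying the rational-root candidates, m = 9 is a root, so (m − 9) is a factor; dividing leaves 2*m^4 − 19*m^3 + 183*m^2 − 612*m − 1404.
Next, m = 6 is a root, so (m − 6) divides it; the quotient is 2*m^3 − 7*m^2 + 141*m + 234.
Next, m = −3/2 is a root, giving the factor (2*m + 3) and quotient m^2 − 5*m + 78.
The quadratic m^2 − 5*m + 78 has discriminant −287 < 0 and is irreducible over ℤ.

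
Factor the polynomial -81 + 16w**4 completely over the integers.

(2w + 3)(2w - 3)(4w**2 + 9)

Write as (4w**2)² − (9)², then factor 4w**2 - 9 once more.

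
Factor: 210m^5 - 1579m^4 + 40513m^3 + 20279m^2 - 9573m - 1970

Testing divisors of the constant over divisors of the leading coefficient, m = -1/6 is a root, so (6m + 1) is a factor; dividing leaves 35m^4 - 269m^3 + 6797m^2 + 2247m - 1970.
Continuing, m = 2/5 is a root, giving the factor (5m - 2) and quotient 7m^3 - 51m^2 + 1339m + 985.
Next, m = -5/7 is a root, so (7m + 5) divides it; the quotient is m^2 - 8m + 197.
The quadratic m^2 - 8m + 197 has discriminant -724 < 0 and is irreducible over ℤ.

(5m - 2)(6m + 1)(7m + 5)(m^2 - 8m + 197)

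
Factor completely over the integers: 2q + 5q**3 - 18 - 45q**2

Group as (5q**3 + 2q) + (-45q**2 - 18) = q(5q**2 + 2) - 9(5q**2 + 2).
Both groups share the factor (5q**2 + 2).

(q - 9)(5q**2 + 2)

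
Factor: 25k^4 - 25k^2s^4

25k^2(k + s^2)(k - s^2)

Factor out 25k^2 first: what remains is k^2 - s^4.
Recognize a difference of squares with the parts k and s^2.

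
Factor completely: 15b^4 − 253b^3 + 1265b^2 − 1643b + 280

(3b − 5)(5b − 1)(b − 7)(b − 8)

By the rational root theorem, b = 5/3 is a root, so (3b − 5) is a factor; dividing leaves 5b^3 − 76b^2 + 295b − 56.
Then b = 1/5 is a root, so (5b − 1) divides it; the quotient is b^2 − 15b + 56.
The remaining quadratic factors as (b − 8)(b − 7).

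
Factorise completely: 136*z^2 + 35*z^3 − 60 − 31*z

Trying the rational-root candidates, z = −4 is a root, giving the factor (z + 4) and quotient 35*z^2 − 4*z − 15.
The remaining quadratic factors as (7*z − 5)(5*z + 3).

(5*z + 3)*(7*z − 5)*(z + 4)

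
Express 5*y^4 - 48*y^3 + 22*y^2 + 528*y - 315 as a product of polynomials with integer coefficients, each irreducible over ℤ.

(5*y - 3)*(y + 3)*(y - 5)*(y - 7)

By the rational root theorem, y = 7 is a root, so (y - 7) is a factor; dividing leaves 5*y^3 - 13*y^2 - 69*y + 45.
Continuing, y = -3 is a root, so (y + 3) divides it; the quotient is 5*y^2 - 28*y + 15.
The remaining quadratic factors as (y - 5)(5*y - 3).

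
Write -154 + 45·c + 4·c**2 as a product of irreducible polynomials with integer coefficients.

Need a pair with product 4·(-154) = -616 and sum 45: that's 56 and -11.
Split the middle term: 4·c**2 + 56·c - 11·c - 154 = 4·c·(c + 14) - 11·(c + 14).

(4·c - 11)·(c + 14)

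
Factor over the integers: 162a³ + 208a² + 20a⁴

Pull out the common factor 2a², then factor the remaining trinomial.

2a²(2a + 13)(5a + 8)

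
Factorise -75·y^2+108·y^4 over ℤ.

Every term has a factor of 3·y^2. Then 36·y^2-25 = (6·y)² − (5)².

3·y^2·(6·y+5)·(6·y-5)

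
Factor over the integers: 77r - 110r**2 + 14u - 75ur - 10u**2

Group: -2u(5u + 10r - 7) - 11r(5u + 10r - 7); both groups contain (5u + 10r - 7).

-(5u + 10r - 7)(2u + 11r)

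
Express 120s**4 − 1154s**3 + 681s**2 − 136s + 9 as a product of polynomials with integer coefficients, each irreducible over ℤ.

(4s − 1)(5s − 1)(6s − 1)(s − 9)

By the rational root theorem, s = 1/4 is a root, so (4s − 1) is a factor; dividing leaves 30s**3 − 281s**2 + 100s − 9.
Continuing, s = 1/6 is a root, so (6s − 1) divides it; the quotient is 5s**2 − 46s + 9.
The remaining quadratic factors as (s − 9)(5s − 1).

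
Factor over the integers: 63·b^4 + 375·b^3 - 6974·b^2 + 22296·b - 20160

Trying the rational-root candidates, b = 14/3 is a root, giving the factor (3·b - 14) and quotient 21·b^3 + 223·b^2 - 1284·b + 1440.
Continuing, b = 8/3 is a root, giving the factor (3·b - 8) and quotient 7·b^2 + 93·b - 180.
The remaining quadratic factors as (b + 15)(7·b - 12).

(3·b - 14)·(3·b - 8)·(7·b - 12)·(b + 15)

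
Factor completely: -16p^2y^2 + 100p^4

Every term has a factor of 4p^2. Then 25p^2 - 4y^2 = (5p)² − (2y)².

4p^2(5p + 2y)(5p - 2y)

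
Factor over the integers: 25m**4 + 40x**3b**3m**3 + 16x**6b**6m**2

m**2(4x**3b**3 + 5m)**2

Every term has a factor of m**2; factoring it out leaves 16x**6b**6 + 40x**3b**3m + 25m**2.
Recognize a perfect-square trinomial with the parts 5m and 4x**3b**3.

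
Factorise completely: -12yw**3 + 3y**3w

3wy(y - 2w)(y + 2w)

Factor out 3yw, leaving y**2 - 4w**2, which is a difference of two squares.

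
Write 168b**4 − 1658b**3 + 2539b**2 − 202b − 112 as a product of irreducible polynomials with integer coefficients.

(4b − 7)(6b + 1)(7b − 2)(b − 8)

Among the possible rational roots, b = 2/7 is a root, so (7b − 2) is a factor; dividing leaves 24b**3 − 230b**2 + 297b + 56.
Then b = 7/4 is a root, giving the factor (4b − 7) and quotient 6b**2 − 47b − 8.
The remaining quadratic factors as (b − 8)(6b + 1).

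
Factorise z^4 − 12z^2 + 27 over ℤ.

Substitute u = z^2 to get a quadratic in u, then factor.
z^2 − 9 is a difference of squares.
z^2 − 3 is irreducible over ℤ (3 is not a perfect square).

(z + 3)(z − 3)(z^2 − 3)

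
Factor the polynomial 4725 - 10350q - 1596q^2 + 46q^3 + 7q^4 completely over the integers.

(7q - 3)(q + 15)(q + 7)(q - 15)

Among the possible rational roots, q = -15 is a root, so (q + 15) is a factor; dividing leaves 7q^3 - 59q^2 - 711q + 315.
Next, q = 15 is a root, giving the factor (q - 15) and quotient 7q^2 + 46q - 21.
The remaining quadratic factors as (q + 7)(7q - 3).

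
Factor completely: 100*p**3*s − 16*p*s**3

4*p*s*(5*p + 2*s)*(5*p − 2*s)

Every term has a factor of 4*p*s. Then 25*p**2 − 4*s**2 = (5*p)² − (2*s)².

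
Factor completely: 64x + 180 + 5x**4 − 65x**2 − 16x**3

Testing divisors of the constant over divisors of the leading coefficient, x = 5 is a root, so (x − 5) is a factor; dividing leaves 5x**3 + 9x**2 − 20x − 36.
Then x = 2 is a root, so (x − 2) divides it; the quotient is 5x**2 + 19x + 18.
The remaining quadratic factors as (5x + 9)(x + 2).

(5x + 9)(x + 2)(x − 2)(x − 5)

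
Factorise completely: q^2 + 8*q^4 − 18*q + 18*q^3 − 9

By the rational root theorem, q = 1 is a root, so (q − 1) is a factor; dividing leaves 8*q^3 + 26*q^2 + 27*q + 9.
Then q = −3/4 is a root, so (4*q + 3) divides it; the quotient is 2*q^2 + 5*q + 3.
The remaining quadratic factors as (q + 1)(2*q + 3).

(2*q + 3)*(4*q + 3)*(q + 1)*(q − 1)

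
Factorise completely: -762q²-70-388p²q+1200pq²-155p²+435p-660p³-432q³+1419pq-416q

-(11p-6q-2)(12p-8q-7)(5p+9q+5)

Group: 11p(-60p²-68pq-25p+72q²+103q+35) + (-6q-2)(-60p²-68pq-25p+72q²+103q+35); both groups contain (-60p²-68pq-25p+72q²+103q+35), so (11p-6q-2) is a factor with cofactor -60p²-68pq-25p+72q²+103q+35.
The cofactor groups again: -60p²-68pq-25p+72q²+103q+35 = -12p(5p+9q+5) + (8q+7)(5p+9q+5); both groups contain (5p+9q+5), giving -(12p-8q-7)(5p+9q+5).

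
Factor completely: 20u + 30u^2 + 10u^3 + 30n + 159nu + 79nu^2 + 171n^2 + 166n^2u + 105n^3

(3n + 2u)(5n + u + 1)(7n + 5u + 10)

Group: 7n(15n^2 + 13nu + 3n + 2u^2 + 2u) + (5u + 10)(15n^2 + 13nu + 3n + 2u^2 + 2u); both groups contain (15n^2 + 13nu + 3n + 2u^2 + 2u), so (7n + 5u + 10) is a factor with cofactor 15n^2 + 13nu + 3n + 2u^2 + 2u.
The cofactor groups again: 15n^2 + 13nu + 3n + 2u^2 + 2u = 5n(3n + 2u) + (u + 1)(3n + 2u); both groups contain (3n + 2u), giving (5n + u + 1)(3n + 2u).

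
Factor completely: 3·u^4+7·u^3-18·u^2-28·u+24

Among the possible rational roots, u = 2/3 is a root, so (3·u-2) divides it; the quotient is u^3+3·u^2-4·u-12.
Next, u = -3 is a root, giving the factor (u+3) and quotient u^2-4.
The remaining quadratic factors as (u-2)(u+2).

(3·u-2)·(u+2)·(u+3)·(u-2)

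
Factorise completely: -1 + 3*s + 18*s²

Need a pair with product 18·(-1) = -18 and sum 3: that's -3 and 6.
Split the middle term: 18*s² - 3*s + 6*s - 1 = 3*s*(6*s - 1) + (6*s - 1).

(3*s + 1)*(6*s - 1)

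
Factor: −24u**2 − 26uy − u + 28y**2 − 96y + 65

Group: −3u(8u + 14y − 13) + (2y − 5)(8u + 14y − 13); both groups contain (8u + 14y − 13).

−(3u − 2y + 5)(8u + 14y − 13)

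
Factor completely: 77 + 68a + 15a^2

Need a pair with product 15·77 = 1155 and sum 68: that's 33 and 35.
Split the middle term: 15a^2 + 33a + 35a + 77 = 3a(5a + 11) + 7(5a + 11).

(3a + 7)(5a + 11)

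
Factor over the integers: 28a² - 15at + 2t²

Group: 7a(4a - t) - 2t(4a - t); both groups contain (4a - t).

(4a - t)(7a - 2t)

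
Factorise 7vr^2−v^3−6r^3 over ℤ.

Group: v(−v^2−2vr+3r^2) − 2r(−v^2−2vr+3r^2); both groups contain (−v^2−2vr+3r^2), so (v−2r) is a factor with cofactor −v^2−2vr+3r^2.
The cofactor groups again: −v^2−2vr+3r^2 = −v(v−r) − 3r(v−r); both groups contain (v−r), giving −(v+3r)(v−r).

−(v−2r)(v−r)(v+3r)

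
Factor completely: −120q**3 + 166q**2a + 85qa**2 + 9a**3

Group: 4q(−30q**2 + 49qa + 9a**2) + a(−30q**2 + 49qa + 9a**2); both groups contain (−30q**2 + 49qa + 9a**2), so (4q + a) is a factor with cofactor −30q**2 + 49qa + 9a**2.
The cofactor groups again: −30q**2 + 49qa + 9a**2 = −5q(6q + a) + 9a(6q + a); both groups contain (6q + a), giving −(5q − 9a)(6q + a).

−(5q − 9a)(4q + a)(6q + a)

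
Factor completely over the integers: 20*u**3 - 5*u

Pull out the common factor 5*u; 4*u**2 - 1 is a difference of squares.

5*u*(2*u + 1)*(2*u - 1)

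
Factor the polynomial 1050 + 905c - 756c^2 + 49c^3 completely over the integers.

(7c + 5)(7c - 15)(c - 14)

Testing divisors of the constant over divisors of the leading coefficient, c = -5/7 is a root, giving the factor (7c + 5) and quotient 7c^2 - 113c + 210.
The remaining quadratic factors as (c - 14)(7c - 15).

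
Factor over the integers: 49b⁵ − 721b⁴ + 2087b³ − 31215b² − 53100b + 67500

(7b + 15)(7b − 6)(b − 15)(b² − b + 50)

Among the possible rational roots, b = 15 is a root, so (b − 15) is a factor; dividing leaves 49b⁴ + 14b³ + 2297b² + 3240b − 4500.
Then b = 6/7 is a root, so (7b − 6) divides it; the quotient is 7b³ + 8b² + 335b + 750.
Then b = −15/7 is a root, so (7b + 15) divides it; the quotient is b² − b + 50.
The quadratic b² − b + 50 has discriminant −199 < 0 and is irreducible over ℤ.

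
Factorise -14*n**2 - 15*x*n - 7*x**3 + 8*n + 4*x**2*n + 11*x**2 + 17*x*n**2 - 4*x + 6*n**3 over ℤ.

Group: 7*x*(-x**2 + x*n + x + 2*n**2 - 2*n) + (3*n - 4)*(-x**2 + x*n + x + 2*n**2 - 2*n); both groups contain (-x**2 + x*n + x + 2*n**2 - 2*n), so (7*x + 3*n - 4) is a factor with cofactor -x**2 + x*n + x + 2*n**2 - 2*n.
The cofactor groups again: -x**2 + x*n + x + 2*n**2 - 2*n = -x*(x - 2*n) + (-n + 1)*(x - 2*n); both groups contain (x - 2*n), giving -(x + n - 1)*(x - 2*n).

-(x - 2*n)*(7*x + 3*n - 4)*(x + n - 1)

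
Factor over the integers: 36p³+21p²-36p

3p(3p+4)(4p-3)

Pull out the common factor 3p, then factor the remaining trinomial.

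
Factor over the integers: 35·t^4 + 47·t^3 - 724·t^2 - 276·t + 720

Testing divisors of the constant over divisors of the leading coefficient, t = -6/5 is a root, giving the factor (5·t + 6) and quotient 7·t^3 + t^2 - 146·t + 120.
Continuing, t = 6/7 is a root, giving the factor (7·t - 6) and quotient t^2 + t - 20.
The remaining quadratic factors as (t + 5)(t - 4).

(5·t + 6)·(7·t - 6)·(t + 5)·(t - 4)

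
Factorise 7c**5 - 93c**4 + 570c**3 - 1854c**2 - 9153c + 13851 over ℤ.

Among the possible rational roots, c = -3 is a root, giving the factor (c + 3) and quotient 7c**4 - 114c**3 + 912c**2 - 4590c + 4617.
Then c = 9/7 is a root, giving the factor (7c - 9) and quotient c**3 - 15c**2 + 111c - 513.
Then c = 9 is a root, so (c - 9) is a factor; dividing leaves c**2 - 6c + 57.
The quadratic c**2 - 6c + 57 has discriminant -192 < 0 and is irreducible over ℤ.

(7c - 9)(c + 3)(c - 9)(c**2 - 6c + 57)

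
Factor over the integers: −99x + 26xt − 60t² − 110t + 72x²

(8x − 6t − 11)(9x + 10t)

Group: 9x(8x − 6t − 11) + 10t(8x − 6t − 11); both groups contain (8x − 6t − 11).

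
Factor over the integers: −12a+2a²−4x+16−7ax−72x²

(2a+9x−4)(a−8x−4)

Group: 2a(a−8x−4) + (9x−4)(a−8x−4); both groups contain (a−8x−4).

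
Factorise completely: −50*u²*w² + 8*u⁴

2*u²*(2*u + 5*w)*(2*u − 5*w)

Pull out the common factor 2*u²; 4*u² − 25*w² is a difference of squares.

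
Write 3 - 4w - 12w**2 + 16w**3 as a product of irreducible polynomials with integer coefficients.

(2w + 1)(2w - 1)(4w - 3)

Trying the rational-root candidates, w = 3/4 is a root, so (4w - 3) is a factor; dividing leaves 4w**2 - 1.
The remaining quadratic factors as (2w + 1)(2w - 1).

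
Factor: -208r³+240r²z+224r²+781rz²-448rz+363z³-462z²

Group: 13r(-16r²+32rz+33z²) + (11z-14)(-16r²+32rz+33z²); both groups contain (-16r²+32rz+33z²), so (13r+11z-14) is a factor with cofactor -16r²+32rz+33z².
The cofactor groups again: -16r²+32rz+33z² = -4r(4r+3z) + 11z(4r+3z); both groups contain (4r+3z), giving -(4r-11z)(4r+3z).

-(13r+11z-14)(4r+3z)(4r-11z)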